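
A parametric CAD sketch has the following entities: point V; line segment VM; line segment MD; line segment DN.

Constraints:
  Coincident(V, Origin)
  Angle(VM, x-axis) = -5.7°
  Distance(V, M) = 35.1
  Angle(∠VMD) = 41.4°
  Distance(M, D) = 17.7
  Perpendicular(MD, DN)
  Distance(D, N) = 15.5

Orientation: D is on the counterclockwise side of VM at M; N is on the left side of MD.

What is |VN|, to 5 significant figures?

11.573

V is at the origin; VM runs at -5.7° with length 35.1, so M = 35.1·(cos -5.7°, sin -5.7°) = (34.926, -3.4861). ∠VMD = 41.4°, so MD runs at -5.7° + (180° − 41.4°) = 132.90° from the x-axis; with |MD| = 17.7, D = M + 17.7·(cos 132.90°, sin 132.90°) = (22.878, 9.4799). The perpendicularity gives DN at right angles to MD; with |DN| = 15.5 on the left of MD, N = D + 15.5·(-0.73254, -0.68072) = (11.523, -1.0713). Then |VN| = |N − V| = 11.573.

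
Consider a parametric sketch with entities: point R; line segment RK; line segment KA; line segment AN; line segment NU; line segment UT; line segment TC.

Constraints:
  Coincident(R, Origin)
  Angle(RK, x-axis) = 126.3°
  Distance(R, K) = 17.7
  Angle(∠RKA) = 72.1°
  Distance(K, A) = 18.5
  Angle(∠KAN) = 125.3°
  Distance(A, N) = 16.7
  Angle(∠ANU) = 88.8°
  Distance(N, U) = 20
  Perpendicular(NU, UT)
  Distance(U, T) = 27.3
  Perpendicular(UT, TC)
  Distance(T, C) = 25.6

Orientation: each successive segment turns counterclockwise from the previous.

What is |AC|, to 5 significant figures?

12.159

The perpendicularity gives UT at right angles to NU, so UT runs at 110.10°; with |UT| = 27.3, T = (-6.4910, 15.971). UT is perpendicular to TC, so TC runs at -159.90°; with |TC| = 25.6, C = (-30.532, 7.1734). Then |AC| = |C − A| = 12.159.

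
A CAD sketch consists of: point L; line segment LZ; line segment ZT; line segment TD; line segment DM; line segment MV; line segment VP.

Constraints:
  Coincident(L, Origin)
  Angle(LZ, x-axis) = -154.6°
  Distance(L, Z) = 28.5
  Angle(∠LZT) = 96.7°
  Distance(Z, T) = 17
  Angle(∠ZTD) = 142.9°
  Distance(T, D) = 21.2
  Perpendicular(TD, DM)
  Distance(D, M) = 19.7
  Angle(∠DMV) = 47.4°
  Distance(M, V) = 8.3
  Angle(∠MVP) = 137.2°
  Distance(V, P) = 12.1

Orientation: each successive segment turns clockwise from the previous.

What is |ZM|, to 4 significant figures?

36.02

∠ZTD = 142.9° gives TD at 85.00° from the x-axis; with |TD| = 21.2, D = (-32.93, 23.30). TD is perpendicular to DM, so DM runs at -5.000°; with |DM| = 19.7, M = (-13.31, 21.58). Then |ZM| = |M − Z| = 36.02.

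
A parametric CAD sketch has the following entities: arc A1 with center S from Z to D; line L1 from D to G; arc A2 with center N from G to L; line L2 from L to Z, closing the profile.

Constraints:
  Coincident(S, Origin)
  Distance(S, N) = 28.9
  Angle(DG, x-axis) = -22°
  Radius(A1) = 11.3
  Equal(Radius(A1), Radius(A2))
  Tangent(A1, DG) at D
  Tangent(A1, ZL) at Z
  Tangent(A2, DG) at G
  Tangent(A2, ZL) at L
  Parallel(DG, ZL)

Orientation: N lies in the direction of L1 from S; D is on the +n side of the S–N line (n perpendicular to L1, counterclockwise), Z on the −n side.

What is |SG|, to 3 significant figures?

31.0

The slot axis is L1's direction at -22.0°, so u = (cos -22.0°, sin -22.0°) = (0.927, -0.375) and n = (−sin -22.0°, cos -22.0°) = (0.375, 0.927). S is at the origin and N lies 28.9 along u from S, so N = 28.9·u = (26.8, -10.8). Tangency of A1 to both parallel lines with radius 11.3 puts D and Z at S ± 11.3·n: D = (4.23, 10.5), Z = (-4.23, -10.5). Equal radii place G and L the same way about N: G = N + 11.3·n = (31.0, -0.349), L = N − 11.3·n = (22.6, -21.3). Then |SG| = |G − S| = 31.0.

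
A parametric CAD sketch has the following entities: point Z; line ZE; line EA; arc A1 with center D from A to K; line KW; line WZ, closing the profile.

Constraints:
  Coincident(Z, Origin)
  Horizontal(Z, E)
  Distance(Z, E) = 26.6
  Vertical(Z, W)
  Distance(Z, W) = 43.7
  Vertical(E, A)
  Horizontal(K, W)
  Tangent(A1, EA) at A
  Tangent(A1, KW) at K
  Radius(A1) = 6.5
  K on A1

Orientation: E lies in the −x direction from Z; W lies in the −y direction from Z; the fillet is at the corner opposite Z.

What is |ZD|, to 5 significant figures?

42.283

Z is at the origin; ZE is horizontal with |ZE| = 26.6 and E on the −x side, so E = (-26.600, 0.0000). ZW is vertical with |ZW| = 43.7 and W on the −y side, so W = (0.0000, -43.700). The virtual corner opposite Z is at (-26.600, -43.700). Tangency of A1 to EA means the radius DA is perpendicular to EA and the tangent condition forces DK to be normal to KW, with radius 6.5, so the center D sits 6.5 in from both sides at D = (-20.100, -37.200). Then |ZD| = |D − Z| = 42.283.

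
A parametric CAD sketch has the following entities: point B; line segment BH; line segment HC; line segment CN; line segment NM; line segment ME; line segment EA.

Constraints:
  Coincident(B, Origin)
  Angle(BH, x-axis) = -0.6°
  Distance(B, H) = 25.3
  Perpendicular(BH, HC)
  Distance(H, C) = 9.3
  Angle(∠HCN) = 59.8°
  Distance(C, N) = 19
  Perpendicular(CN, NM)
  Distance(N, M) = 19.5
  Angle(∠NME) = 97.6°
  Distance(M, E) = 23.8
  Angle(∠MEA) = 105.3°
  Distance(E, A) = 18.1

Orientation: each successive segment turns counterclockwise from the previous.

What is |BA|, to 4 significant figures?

39.64

B is at the origin; BH runs at -0.6° with length 25.3, so H = (25.30, -0.2649). BH ⟂ HC, so HC runs at 89.40°; with |HC| = 9.3, C = (25.40, 9.035). ∠HCN = 59.8° gives CN at -150.4° from the x-axis; with |CN| = 19.0, N = (8.876, -0.3503). The perpendicularity gives NM at right angles to CN, so NM runs at -60.40°; with |NM| = 19.5, M = (18.51, -17.31). ∠NME = 97.6° gives ME at 22.00° from the x-axis; with |ME| = 23.8, E = (40.57, -8.390). ∠MEA = 105.3° gives EA at 96.70° from the x-axis; with |EA| = 18.1, A = (38.46, 9.587). Then |BA| = |A − B| = 39.64.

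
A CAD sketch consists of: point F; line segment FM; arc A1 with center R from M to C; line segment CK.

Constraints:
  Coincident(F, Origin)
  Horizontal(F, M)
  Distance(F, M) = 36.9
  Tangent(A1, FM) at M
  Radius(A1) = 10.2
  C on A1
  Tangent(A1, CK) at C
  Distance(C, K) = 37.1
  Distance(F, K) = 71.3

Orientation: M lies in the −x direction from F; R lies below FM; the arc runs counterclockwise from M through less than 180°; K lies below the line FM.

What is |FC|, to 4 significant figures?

47.31

Checks: F = (0.00, 0.00) ✓; |RC| = 10.20 ✓; ∠(RC, CK) = 90.00° ✓; |CK| = 37.10 ✓; |FK| = 71.30 ✓.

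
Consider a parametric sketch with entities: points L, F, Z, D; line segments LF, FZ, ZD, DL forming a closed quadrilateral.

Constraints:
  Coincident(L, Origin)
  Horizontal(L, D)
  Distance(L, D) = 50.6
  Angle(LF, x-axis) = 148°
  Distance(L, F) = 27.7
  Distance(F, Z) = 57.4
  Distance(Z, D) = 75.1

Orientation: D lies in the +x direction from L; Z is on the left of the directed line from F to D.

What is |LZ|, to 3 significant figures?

62.9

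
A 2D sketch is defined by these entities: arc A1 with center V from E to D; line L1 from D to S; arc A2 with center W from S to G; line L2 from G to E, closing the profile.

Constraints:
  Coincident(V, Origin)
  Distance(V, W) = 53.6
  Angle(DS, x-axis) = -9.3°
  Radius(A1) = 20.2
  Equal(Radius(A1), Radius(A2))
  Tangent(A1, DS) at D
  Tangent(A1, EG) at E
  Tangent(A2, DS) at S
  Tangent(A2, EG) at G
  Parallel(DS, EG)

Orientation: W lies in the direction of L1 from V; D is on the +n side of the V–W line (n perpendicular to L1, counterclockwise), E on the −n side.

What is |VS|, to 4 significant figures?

57.28

The slot axis is L1's direction at -9.3°, so u = (cos -9.3°, sin -9.3°) = (0.9869, -0.1616) and n = (−sin -9.3°, cos -9.3°) = (0.1616, 0.9869). V is at the origin and W lies 53.6 along u from V, so W = 53.6·u = (52.90, -8.662). Tangency of A1 to both parallel lines with radius 20.2 puts D and E at V ± 20.2·n: D = (3.264, 19.93), E = (-3.264, -19.93). Equal radii place S and G the same way about W: S = W + 20.2·n = (56.16, 11.27), G = W − 20.2·n = (49.63, -28.60). Then |VS| = |S − V| = 57.28.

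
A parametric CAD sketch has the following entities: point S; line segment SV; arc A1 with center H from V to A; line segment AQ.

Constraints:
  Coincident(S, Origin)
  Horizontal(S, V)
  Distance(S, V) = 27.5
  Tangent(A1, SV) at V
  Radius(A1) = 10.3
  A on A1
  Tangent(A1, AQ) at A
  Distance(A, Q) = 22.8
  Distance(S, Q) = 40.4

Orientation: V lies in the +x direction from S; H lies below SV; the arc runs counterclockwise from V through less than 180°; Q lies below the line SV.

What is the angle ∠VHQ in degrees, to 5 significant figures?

165.09°

Checks: ∠(HV, VS) = 90.00° ✓; |HV| = 10.30 ✓; |HA| = 10.30 ✓; ∠(HA, AQ) = 90.00° ✓; |AQ| = 22.80 ✓; |SQ| = 40.40 ✓.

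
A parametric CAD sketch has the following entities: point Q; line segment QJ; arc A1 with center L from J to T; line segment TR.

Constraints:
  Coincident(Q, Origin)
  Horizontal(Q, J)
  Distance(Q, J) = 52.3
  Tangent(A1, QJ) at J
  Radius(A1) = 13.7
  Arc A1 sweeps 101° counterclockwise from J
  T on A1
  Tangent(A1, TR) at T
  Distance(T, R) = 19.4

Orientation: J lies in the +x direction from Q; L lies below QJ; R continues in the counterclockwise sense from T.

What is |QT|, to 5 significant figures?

42.138

Q is at the origin; Q and J share the same y with |QJ| = 52.3 and J on the +x side, so J = (52.300, 0.0000). Since A1 is tangent to QJ there, LJ ⟂ QJ, so L = J + (0, -13.7) = (52.300, -13.700). On A1, J sits at bearing 90° from L; a 101° counterclockwise sweep puts T at bearing 191°, so T = L + 13.7·(cos 191°, sin 191°) = (38.852, -16.314). Then |QT| = |T − Q| = 42.138.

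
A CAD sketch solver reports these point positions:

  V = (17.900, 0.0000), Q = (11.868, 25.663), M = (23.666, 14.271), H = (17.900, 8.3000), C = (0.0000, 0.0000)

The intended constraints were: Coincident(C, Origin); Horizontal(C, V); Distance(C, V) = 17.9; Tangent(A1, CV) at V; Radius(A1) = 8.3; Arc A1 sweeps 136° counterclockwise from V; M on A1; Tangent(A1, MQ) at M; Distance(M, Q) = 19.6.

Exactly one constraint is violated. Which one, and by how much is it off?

Distance(M, Q) = 19.6 — off by 3.20.

C = (0.00, 0.00) ✓; C.y = 0.00, V.y = 0.00 ✓; |CV| = 17.90 ✓; ∠(HV, VC) = 90.00° ✓; |HV| = 8.300 ✓; bearing(H→M) − bearing(H→V) = 136.0° ✓; |HM| = 8.301 ✓; ∠(HM, MQ) = 90.00° ✓; |MQ| = 16.40 ✗.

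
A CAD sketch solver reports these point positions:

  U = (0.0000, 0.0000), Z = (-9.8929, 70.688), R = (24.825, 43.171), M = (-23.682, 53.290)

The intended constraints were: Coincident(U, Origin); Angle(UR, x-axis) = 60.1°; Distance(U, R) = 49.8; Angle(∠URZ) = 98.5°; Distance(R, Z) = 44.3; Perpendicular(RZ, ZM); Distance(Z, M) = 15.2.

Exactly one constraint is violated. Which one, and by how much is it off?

Distance(Z, M) = 15.2 — off by 7.00.

U = (0.00, 0.00) ✓; UR at 60.10° ✓; |UR| = 49.80 ✓; ∠URZ = 98.50° ✓; |RZ| = 44.30 ✓; ∠(RZ, ZM) = 90.00° ✓; |ZM| = 22.20 ✗.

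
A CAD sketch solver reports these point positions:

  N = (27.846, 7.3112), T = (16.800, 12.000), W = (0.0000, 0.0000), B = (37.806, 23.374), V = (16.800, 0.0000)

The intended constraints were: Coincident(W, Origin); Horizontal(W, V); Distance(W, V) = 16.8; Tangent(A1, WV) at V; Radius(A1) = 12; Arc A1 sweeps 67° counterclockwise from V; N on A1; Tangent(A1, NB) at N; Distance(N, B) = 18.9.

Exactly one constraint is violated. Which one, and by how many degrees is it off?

Tangent(A1, NB) at N — off by 8.80°.

W = (0.00, 0.00) ✓; W.y = 0.00, V.y = 0.00 ✓; |WV| = 16.80 ✓; ∠(TV, VW) = 90.00° ✓; |TV| = 12.00 ✓; bearing(T→N) − bearing(T→V) = 67.00° ✓; |TN| = 12.00 ✓; ∠(TN, NB) = 98.80° ✗; |NB| = 18.90 ✓.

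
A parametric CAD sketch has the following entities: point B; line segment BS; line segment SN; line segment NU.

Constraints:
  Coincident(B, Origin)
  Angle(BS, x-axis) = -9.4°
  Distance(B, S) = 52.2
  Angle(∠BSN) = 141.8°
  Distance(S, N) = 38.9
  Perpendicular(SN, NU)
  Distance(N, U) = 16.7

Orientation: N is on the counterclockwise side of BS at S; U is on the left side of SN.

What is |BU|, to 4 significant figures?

81.43

B is at the origin; BS runs at -9.4° with length 52.2, so S = 52.2·(cos -9.4°, sin -9.4°) = (51.50, -8.526). ∠BSN = 141.8°, so SN runs at -9.4° + (180° − 141.8°) = 28.80° from the x-axis; with |SN| = 38.9, N = S + 38.9·(cos 28.80°, sin 28.80°) = (85.59, 10.21). The perpendicularity gives NU at right angles to SN; with |NU| = 16.7 on the left of SN, U = N + 16.7·(-0.4818, 0.8763) = (77.54, 24.85). Then |BU| = |U − B| = 81.43.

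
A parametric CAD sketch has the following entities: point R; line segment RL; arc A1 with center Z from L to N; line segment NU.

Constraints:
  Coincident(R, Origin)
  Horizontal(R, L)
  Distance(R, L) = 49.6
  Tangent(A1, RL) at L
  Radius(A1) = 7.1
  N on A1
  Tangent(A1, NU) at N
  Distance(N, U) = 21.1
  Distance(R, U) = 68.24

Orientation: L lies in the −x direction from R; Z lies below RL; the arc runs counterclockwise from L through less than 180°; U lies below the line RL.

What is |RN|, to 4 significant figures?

56.41

R is at the origin; RL is horizontal with |RL| = 49.6 and L on the −x side, so L = (-49.60, 0.000). Since A1 is tangent to RL there, ZL ⟂ RL, so Z = L + (0, -7.1) = (-49.60, -7.100). Since ZN ⟂ NU (tangency), |ZU| = √(7.1² + 21.1²) = 22.26 regardless of where N sits on A1. So U lies on both circle(R, 68.24) and circle(Z, 22.26); the below-RL intersection is U = (-63.78, -24.26). N is the foot of the tangent from U: N = (-56.23, -4.559).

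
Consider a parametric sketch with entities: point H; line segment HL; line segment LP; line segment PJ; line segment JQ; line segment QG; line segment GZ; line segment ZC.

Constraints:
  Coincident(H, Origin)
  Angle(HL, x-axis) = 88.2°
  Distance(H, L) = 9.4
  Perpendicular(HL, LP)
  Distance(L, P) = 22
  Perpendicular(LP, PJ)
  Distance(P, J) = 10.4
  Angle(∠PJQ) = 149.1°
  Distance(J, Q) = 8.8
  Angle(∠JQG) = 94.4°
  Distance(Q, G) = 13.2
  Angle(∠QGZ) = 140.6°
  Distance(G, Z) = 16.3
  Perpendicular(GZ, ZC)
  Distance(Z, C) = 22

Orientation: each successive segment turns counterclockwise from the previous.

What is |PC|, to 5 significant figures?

12.154

H is at the origin; HL runs at 88.2° with length 9.4, so L = (0.29526, 9.3954). HL ⟂ LP, so LP runs at 178.20°; with |LP| = 22.0, P = (-21.694, 10.086). LP ⟂ PJ, so PJ runs at -91.800°; with |PJ| = 10.4, J = (-22.021, -0.30847). ∠PJQ = 149.1° gives JQ at -60.900° from the x-axis; with |JQ| = 8.8, Q = (-17.741, -7.9977). ∠JQG = 94.4° gives QG at 24.700° from the x-axis; with |QG| = 13.2, G = (-5.7485, -2.4818). ∠QGZ = 140.6° gives GZ at 64.100° from the x-axis; with |GZ| = 16.3, Z = (1.3714, 12.181). The perpendicularity gives ZC at right angles to GZ, so ZC runs at 154.10°; with |ZC| = 22.0, C = (-18.419, 21.791). Then |PC| = |C − P| = 12.154.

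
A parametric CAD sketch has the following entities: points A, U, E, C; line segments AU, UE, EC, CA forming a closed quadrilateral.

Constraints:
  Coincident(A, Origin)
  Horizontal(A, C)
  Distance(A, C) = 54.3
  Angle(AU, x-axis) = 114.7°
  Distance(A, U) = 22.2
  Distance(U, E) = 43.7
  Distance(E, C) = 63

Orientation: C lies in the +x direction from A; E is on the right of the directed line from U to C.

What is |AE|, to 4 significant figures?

23.63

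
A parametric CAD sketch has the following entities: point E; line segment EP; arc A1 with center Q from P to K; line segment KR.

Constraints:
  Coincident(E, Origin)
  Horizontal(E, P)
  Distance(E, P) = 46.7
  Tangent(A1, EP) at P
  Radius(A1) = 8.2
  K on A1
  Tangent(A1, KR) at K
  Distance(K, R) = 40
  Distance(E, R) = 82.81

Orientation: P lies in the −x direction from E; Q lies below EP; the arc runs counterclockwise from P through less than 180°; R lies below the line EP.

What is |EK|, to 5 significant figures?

54.123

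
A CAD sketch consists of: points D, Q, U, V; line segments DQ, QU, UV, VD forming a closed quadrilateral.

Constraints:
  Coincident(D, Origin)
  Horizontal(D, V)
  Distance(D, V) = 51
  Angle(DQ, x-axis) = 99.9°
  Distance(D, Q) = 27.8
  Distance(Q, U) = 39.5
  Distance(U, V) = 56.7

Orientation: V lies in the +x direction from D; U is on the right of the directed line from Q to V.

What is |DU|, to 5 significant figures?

12.884

D is at the origin; D and V share the same y with |DV| = 51.0 and V in +x, so V = (51.0, 0). DQ runs at 99.9° with |DQ| = 27.8, so Q = (-4.7796, 27.386). U is determined by |QU| = 39.5 and |UV| = 56.7 together: it lies at the intersection of circle(Q, 39.5) and circle(V, 56.7). With |QV| = 62.140, the foot of the radical line on QV is 17.756 from Q and the perpendicular offset is √(39.5² − 17.756²) = 35.284. Taking the right-of-QV solution: U = (-4.3912, -12.112).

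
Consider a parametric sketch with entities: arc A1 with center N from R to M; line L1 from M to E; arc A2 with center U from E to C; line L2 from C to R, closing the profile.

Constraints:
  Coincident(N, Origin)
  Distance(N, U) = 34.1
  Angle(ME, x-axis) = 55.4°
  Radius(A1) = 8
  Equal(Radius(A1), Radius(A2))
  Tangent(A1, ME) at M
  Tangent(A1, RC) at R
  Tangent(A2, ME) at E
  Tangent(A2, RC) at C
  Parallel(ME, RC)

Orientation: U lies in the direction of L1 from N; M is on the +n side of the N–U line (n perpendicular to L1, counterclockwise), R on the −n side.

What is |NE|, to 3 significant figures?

35.0

The slot axis is L1's direction at 55.4°, so u = (cos 55.4°, sin 55.4°) = (0.568, 0.823) and n = (−sin 55.4°, cos 55.4°) = (-0.823, 0.568). N is at the origin and U lies 34.1 along u from N, so U = 34.1·u = (19.4, 28.1). Tangency of A1 to both parallel lines with radius 8.0 puts M and R at N ± 8.0·n: M = (-6.59, 4.54), R = (6.59, -4.54). Equal radii place E and C the same way about U: E = U + 8.0·n = (12.8, 32.6), C = U − 8.0·n = (25.9, 23.5). Then |NE| = |E − N| = 35.0.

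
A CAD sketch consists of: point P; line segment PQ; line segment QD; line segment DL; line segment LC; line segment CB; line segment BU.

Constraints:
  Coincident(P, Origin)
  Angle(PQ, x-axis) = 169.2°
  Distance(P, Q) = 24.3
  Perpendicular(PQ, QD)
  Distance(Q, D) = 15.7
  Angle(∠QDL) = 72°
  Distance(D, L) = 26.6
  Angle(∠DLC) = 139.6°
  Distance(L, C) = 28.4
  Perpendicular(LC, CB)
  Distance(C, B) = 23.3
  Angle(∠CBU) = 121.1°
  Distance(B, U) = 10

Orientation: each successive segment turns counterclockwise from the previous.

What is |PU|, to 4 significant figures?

27.52

The perpendicularity gives CB at right angles to LC, so CB runs at 137.6°; with |CB| = 23.3, B = (1.523, 29.15). ∠CBU = 121.1° gives BU at -163.5° from the x-axis; with |BU| = 10.0, U = (-8.065, 26.31). Then |PU| = |U − P| = 27.52.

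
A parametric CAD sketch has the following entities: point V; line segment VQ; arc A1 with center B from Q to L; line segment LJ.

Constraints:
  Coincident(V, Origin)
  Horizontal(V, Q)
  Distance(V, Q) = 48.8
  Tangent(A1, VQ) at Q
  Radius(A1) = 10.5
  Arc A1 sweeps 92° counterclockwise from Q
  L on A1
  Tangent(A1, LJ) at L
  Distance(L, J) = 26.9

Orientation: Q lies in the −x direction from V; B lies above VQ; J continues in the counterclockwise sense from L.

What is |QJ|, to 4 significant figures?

38.94

V is at the origin; V and Q share the same y with |VQ| = 48.8 and Q on the −x side, so Q = (-48.80, 0.000). The tangent condition forces BQ to be normal to VQ, so B = Q + (0, 10.5) = (-48.80, 10.50). On A1, Q sits at bearing -90° from B; a 92° counterclockwise sweep puts L at bearing 2°, so L = B + 10.5·(cos 2°, sin 2°) = (-38.31, 10.87). Tangency of A1 to LJ means the radius BL is perpendicular to LJ, so LJ runs along (−sin 2°, cos 2°); with |LJ| = 26.9, J = (-39.25, 37.75). Then |QJ| = |J − Q| = 38.94.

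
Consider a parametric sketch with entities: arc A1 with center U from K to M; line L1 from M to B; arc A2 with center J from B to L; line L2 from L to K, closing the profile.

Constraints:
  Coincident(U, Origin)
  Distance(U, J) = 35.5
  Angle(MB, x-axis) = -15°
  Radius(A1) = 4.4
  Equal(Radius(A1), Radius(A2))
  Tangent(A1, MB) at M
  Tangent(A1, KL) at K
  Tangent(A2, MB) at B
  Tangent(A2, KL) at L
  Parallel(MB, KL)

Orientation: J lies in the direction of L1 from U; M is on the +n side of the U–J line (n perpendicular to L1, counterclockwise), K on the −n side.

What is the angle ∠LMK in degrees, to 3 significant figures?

76.1°

The slot axis is L1's direction at -15.0°, so u = (cos -15.0°, sin -15.0°) = (0.966, -0.259) and n = (−sin -15.0°, cos -15.0°) = (0.259, 0.966). U is at the origin and J lies 35.5 along u from U, so J = 35.5·u = (34.3, -9.19). Tangency of A1 to both parallel lines with radius 4.4 puts M and K at U ± 4.4·n: M = (1.14, 4.25), K = (-1.14, -4.25). Equal radii place B and L the same way about J: B = J + 4.4·n = (35.4, -4.94), L = J − 4.4·n = (33.2, -13.4). Then cos ∠LMK = ML·MK / (|ML||MK|), giving 76.1°.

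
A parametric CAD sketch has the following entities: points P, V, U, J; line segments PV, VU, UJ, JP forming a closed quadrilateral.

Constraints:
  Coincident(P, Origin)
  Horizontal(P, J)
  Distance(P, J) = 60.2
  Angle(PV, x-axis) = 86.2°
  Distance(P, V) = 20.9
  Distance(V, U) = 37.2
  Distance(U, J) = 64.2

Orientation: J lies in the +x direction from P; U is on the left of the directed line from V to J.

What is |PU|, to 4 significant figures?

56.26

Checks: |VU| = 37.20 ✓; |UJ| = 64.20 ✓.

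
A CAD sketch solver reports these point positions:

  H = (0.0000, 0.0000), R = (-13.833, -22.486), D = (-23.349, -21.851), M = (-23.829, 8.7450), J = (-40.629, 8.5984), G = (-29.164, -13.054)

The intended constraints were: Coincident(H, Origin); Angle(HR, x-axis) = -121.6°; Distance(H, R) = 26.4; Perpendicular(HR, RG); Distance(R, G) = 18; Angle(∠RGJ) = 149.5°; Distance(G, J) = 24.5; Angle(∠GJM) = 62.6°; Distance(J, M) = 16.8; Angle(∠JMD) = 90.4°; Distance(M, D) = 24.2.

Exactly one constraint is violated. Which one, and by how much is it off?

Distance(M, D) = 24.2 — off by 6.40.

H = (0.00, 0.00) ✓; HR at -121.6° ✓; |HR| = 26.40 ✓; ∠(HR, RG) = 90.00° ✓; |RG| = 18.00 ✓; ∠RGJ = 149.5° ✓; |GJ| = 24.50 ✓; ∠GJM = 62.60° ✓; |JM| = 16.80 ✓; ∠JMD = 90.40° ✓; |MD| = 30.60 ✗.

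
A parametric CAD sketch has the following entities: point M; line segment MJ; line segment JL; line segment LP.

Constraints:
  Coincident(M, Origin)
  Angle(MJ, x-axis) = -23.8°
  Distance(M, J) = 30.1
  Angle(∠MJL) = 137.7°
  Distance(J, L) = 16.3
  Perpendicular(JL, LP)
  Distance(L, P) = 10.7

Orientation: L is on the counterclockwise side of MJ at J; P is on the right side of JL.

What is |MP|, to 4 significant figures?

49.45

M is at the origin; MJ runs at -23.8° with length 30.1, so J = 30.1·(cos -23.8°, sin -23.8°) = (27.54, -12.15). ∠MJL = 137.7°, so JL runs at -23.8° + (180° − 137.7°) = 18.50° from the x-axis; with |JL| = 16.3, L = J + 16.3·(cos 18.50°, sin 18.50°) = (43.00, -6.975). JL is perpendicular to LP; with |LP| = 10.7 on the right of JL, P = L + 10.7·(0.3173, -0.9483) = (46.39, -17.12). Then |MP| = |P − M| = 49.45.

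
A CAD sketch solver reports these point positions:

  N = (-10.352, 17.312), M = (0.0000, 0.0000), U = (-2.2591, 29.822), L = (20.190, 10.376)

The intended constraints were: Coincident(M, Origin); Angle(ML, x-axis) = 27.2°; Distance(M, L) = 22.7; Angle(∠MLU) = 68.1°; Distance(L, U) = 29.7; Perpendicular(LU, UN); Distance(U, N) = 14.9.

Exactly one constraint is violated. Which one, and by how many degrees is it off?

Perpendicular(LU, UN) — off by 8.00°.

M = (0.00, 0.00) ✓; ML at 27.20° ✓; |ML| = 22.70 ✓; ∠MLU = 68.10° ✓; |LU| = 29.70 ✓; ∠(LU, UN) = 98.00° ✗; |UN| = 14.90 ✓.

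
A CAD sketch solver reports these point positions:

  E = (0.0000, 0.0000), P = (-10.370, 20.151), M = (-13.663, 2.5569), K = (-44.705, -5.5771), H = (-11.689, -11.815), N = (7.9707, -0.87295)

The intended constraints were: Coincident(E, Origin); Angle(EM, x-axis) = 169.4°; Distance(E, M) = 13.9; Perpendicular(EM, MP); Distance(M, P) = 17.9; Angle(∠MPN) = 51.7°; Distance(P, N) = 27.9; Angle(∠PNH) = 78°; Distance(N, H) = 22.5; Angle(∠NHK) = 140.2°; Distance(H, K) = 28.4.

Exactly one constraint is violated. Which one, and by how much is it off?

Distance(H, K) = 28.4 — off by 5.20.

E = (0.00, 0.00) ✓; EM at 169.4° ✓; |EM| = 13.90 ✓; ∠(EM, MP) = 90.00° ✓; |MP| = 17.90 ✓; ∠MPN = 51.70° ✓; |PN| = 27.90 ✓; ∠PNH = 78.00° ✓; |NH| = 22.50 ✓; ∠NHK = 140.2° ✓; |HK| = 33.60 ✗.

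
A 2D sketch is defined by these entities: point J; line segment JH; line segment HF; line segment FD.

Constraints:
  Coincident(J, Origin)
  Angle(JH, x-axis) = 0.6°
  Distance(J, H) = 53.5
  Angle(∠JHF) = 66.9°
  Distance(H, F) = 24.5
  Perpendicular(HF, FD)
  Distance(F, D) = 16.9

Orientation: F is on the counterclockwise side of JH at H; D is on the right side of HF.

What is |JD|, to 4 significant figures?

66.20

∠JHF = 66.9°, so HF runs at 0.6° + (180° − 66.9°) = 113.7° from the x-axis; with |HF| = 24.5, F = H + 24.5·(cos 113.7°, sin 113.7°) = (43.65, 22.99). The perpendicularity gives FD at right angles to HF; with |FD| = 16.9 on the right of HF, D = F + 16.9·(0.9157, 0.4019) = (59.12, 29.79). Then |JD| = |D − J| = 66.20.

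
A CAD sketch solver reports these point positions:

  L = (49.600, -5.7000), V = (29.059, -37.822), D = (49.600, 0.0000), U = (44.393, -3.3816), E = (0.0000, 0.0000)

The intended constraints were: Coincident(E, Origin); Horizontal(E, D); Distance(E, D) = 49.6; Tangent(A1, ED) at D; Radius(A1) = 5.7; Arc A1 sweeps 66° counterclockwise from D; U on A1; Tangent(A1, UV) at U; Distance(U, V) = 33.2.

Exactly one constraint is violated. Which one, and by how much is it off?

Distance(U, V) = 33.2 — off by 4.50.

E = (0.00, 0.00) ✓; E.y = 0.00, D.y = 0.00 ✓; |ED| = 49.60 ✓; ∠(LD, DE) = 90.00° ✓; |LD| = 5.700 ✓; bearing(L→U) − bearing(L→D) = 66.00° ✓; |LU| = 5.700 ✓; ∠(LU, UV) = 90.00° ✓; |UV| = 37.70 ✗.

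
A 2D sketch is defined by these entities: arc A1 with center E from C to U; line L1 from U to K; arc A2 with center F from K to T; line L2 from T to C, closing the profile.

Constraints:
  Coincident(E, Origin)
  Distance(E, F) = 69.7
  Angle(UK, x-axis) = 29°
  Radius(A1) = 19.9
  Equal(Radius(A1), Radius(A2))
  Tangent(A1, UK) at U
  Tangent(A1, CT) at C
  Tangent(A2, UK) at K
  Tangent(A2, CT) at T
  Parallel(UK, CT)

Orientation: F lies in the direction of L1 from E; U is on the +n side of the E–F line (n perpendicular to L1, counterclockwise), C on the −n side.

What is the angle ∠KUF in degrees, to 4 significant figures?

15.93°

Tangency of A1 to both parallel lines with radius 19.9 puts U and C at E ± 19.9·n: U = (-9.648, 17.40), C = (9.648, -17.40). Equal radii place K and T the same way about F: K = F + 19.9·n = (51.31, 51.20), T = F − 19.9·n = (70.61, 16.39). Then cos ∠KUF = UK·UF / (|UK||UF|), giving 15.93°.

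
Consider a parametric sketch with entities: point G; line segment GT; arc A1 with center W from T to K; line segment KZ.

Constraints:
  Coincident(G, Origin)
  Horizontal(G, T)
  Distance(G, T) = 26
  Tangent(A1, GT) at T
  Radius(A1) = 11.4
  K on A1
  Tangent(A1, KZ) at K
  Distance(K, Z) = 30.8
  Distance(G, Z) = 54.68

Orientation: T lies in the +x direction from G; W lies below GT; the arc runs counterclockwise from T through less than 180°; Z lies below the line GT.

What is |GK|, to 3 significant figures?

24.1

Checks: |WK| = 11.40 ✓; ∠(WK, KZ) = 90.00° ✓; |KZ| = 30.80 ✓; |GZ| = 54.68 ✓.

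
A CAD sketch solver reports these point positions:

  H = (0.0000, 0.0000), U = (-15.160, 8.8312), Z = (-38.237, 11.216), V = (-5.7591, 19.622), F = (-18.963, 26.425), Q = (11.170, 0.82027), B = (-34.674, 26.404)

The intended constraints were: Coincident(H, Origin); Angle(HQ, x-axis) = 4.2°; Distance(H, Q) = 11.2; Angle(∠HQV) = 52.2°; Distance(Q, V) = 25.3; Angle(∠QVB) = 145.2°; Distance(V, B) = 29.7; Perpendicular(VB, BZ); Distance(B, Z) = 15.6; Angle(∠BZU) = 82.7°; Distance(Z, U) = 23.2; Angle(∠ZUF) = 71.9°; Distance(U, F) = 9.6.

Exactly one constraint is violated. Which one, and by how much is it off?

Distance(U, F) = 9.6 — off by 8.40.

H = (0.00, 0.00) ✓; HQ at 4.200° ✓; |HQ| = 11.20 ✓; ∠HQV = 52.20° ✓; |QV| = 25.30 ✓; ∠QVB = 145.2° ✓; |VB| = 29.70 ✓; ∠(VB, BZ) = 90.00° ✓; |BZ| = 15.60 ✓; ∠BZU = 82.70° ✓; |ZU| = 23.20 ✓; ∠ZUF = 71.90° ✓; |UF| = 18.00 ✗.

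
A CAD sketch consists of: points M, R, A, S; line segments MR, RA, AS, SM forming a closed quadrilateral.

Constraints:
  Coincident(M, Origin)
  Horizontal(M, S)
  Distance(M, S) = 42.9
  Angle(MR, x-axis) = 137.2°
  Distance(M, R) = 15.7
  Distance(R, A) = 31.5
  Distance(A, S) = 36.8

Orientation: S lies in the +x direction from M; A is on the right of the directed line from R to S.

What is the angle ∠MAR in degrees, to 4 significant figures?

7.175°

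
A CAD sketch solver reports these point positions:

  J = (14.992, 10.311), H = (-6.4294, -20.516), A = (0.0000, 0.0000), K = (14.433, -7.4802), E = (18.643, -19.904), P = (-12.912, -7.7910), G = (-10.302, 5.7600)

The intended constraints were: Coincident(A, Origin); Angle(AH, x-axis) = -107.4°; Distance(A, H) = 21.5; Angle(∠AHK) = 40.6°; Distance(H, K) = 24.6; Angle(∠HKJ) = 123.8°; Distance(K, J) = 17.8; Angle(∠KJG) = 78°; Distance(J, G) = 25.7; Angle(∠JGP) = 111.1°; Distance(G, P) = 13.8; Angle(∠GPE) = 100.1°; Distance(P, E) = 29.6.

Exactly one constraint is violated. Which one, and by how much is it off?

Distance(P, E) = 29.6 — off by 4.20.

A = (0.00, 0.00) ✓; AH at -107.4° ✓; |AH| = 21.50 ✓; ∠AHK = 40.60° ✓; |HK| = 24.60 ✓; ∠HKJ = 123.8° ✓; |KJ| = 17.80 ✓; ∠KJG = 78.00° ✓; |JG| = 25.70 ✓; ∠JGP = 111.1° ✓; |GP| = 13.80 ✓; ∠GPE = 100.1° ✓; |PE| = 33.80 ✗.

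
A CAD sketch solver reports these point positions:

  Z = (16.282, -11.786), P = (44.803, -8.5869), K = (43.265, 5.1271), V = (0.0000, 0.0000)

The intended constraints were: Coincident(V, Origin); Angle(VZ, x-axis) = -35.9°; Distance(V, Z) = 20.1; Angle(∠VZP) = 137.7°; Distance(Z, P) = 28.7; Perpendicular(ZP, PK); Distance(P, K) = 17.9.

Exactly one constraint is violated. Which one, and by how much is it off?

Distance(P, K) = 17.9 — off by 4.10.

V = (0.00, 0.00) ✓; VZ at -35.90° ✓; |VZ| = 20.10 ✓; ∠VZP = 137.7° ✓; |ZP| = 28.70 ✓; ∠(ZP, PK) = 90.00° ✓; |PK| = 13.80 ✗.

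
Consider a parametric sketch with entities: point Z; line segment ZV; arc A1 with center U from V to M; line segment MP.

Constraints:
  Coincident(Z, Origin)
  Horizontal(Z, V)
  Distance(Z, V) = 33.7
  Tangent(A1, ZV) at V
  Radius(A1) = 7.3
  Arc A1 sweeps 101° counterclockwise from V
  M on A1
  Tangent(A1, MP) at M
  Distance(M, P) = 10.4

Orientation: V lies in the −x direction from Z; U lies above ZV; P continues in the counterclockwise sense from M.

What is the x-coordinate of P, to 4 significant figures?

-28.52

On A1, V sits at bearing -90° from U; a 101° counterclockwise sweep puts M at bearing 11°, so M = U + 7.3·(cos 11°, sin 11°) = (-26.53, 8.693). A1 meets MP tangentially, so UM is at right angles to MP, so MP runs along (−sin 11°, cos 11°); with |MP| = 10.4, P = (-28.52, 18.90). So P.x = -28.52.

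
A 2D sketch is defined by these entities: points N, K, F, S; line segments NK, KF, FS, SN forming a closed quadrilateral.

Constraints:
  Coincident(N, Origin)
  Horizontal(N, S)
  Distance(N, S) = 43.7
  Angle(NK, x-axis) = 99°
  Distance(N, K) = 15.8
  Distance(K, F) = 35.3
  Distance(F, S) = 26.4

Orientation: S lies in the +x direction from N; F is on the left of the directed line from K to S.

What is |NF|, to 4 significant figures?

39.70

N is at the origin; N and S share the same y with |NS| = 43.7 and S in +x, so S = (43.7, 0). NK runs at 99.0° with |NK| = 15.8, so K = (-2.472, 15.61). F is determined by |KF| = 35.3 and |FS| = 26.4 together: it lies at the intersection of circle(K, 35.3) and circle(S, 26.4). With |KS| = 48.74, the foot of the radical line on KS is 30.00 from K and the perpendicular offset is √(35.3² − 30.00²) = 18.60. Taking the left-of-KS solution: F = (31.91, 23.62).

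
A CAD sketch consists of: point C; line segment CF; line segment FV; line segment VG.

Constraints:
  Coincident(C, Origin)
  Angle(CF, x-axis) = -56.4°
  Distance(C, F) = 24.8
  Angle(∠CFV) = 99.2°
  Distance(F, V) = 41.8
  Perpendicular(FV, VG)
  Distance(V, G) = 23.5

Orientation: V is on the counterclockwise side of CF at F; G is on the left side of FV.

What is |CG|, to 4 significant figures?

45.78

∠CFV = 99.2°, so FV runs at -56.4° + (180° − 99.2°) = 24.40° from the x-axis; with |FV| = 41.8, V = F + 41.8·(cos 24.40°, sin 24.40°) = (51.79, -3.389). FV is perpendicular to VG; with |VG| = 23.5 on the left of FV, G = V + 23.5·(-0.4131, 0.9107) = (42.08, 18.01). Then |CG| = |G − C| = 45.78.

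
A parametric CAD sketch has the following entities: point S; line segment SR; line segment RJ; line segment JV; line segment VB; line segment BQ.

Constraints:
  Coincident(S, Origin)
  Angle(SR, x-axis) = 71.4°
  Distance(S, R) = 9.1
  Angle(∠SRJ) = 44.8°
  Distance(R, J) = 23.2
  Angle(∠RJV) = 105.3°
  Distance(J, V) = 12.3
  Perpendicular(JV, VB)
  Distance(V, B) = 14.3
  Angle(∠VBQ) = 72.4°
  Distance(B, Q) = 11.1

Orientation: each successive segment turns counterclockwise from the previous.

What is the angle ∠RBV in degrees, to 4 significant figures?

113.7°

S is at the origin; SR runs at 71.4° with length 9.1, so R = (2.903, 8.625). ∠SRJ = 44.8° gives RJ at -153.4° from the x-axis; with |RJ| = 23.2, J = (-17.84, -1.763). ∠RJV = 105.3° gives JV at -78.70° from the x-axis; with |JV| = 12.3, V = (-15.43, -13.82). JV ⟂ VB, so VB runs at 11.30°; with |VB| = 14.3, B = (-1.409, -11.02). Then cos ∠RBV = BR·BV / (|BR||BV|), giving 113.7°.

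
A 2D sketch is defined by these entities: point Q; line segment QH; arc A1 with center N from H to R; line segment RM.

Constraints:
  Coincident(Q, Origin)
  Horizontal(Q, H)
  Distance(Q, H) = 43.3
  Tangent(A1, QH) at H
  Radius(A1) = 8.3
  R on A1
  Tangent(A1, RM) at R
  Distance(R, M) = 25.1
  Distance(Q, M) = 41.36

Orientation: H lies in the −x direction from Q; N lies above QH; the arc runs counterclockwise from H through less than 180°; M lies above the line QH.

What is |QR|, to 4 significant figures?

35.83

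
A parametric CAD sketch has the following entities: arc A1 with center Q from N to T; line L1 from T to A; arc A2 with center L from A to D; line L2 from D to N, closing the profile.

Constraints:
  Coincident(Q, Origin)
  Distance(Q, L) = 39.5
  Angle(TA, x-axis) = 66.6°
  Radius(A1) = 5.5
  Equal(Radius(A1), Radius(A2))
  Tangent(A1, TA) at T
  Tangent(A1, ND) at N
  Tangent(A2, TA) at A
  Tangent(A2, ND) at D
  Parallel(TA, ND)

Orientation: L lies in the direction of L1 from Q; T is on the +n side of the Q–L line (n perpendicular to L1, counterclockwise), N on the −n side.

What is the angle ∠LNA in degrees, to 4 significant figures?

7.635°

Tangency of A1 to both parallel lines with radius 5.5 puts T and N at Q ± 5.5·n: T = (-5.048, 2.184), N = (5.048, -2.184). Equal radii place A and D the same way about L: A = L + 5.5·n = (10.64, 38.44), D = L − 5.5·n = (20.73, 34.07). Then cos ∠LNA = NL·NA / (|NL||NA|), giving 7.635°.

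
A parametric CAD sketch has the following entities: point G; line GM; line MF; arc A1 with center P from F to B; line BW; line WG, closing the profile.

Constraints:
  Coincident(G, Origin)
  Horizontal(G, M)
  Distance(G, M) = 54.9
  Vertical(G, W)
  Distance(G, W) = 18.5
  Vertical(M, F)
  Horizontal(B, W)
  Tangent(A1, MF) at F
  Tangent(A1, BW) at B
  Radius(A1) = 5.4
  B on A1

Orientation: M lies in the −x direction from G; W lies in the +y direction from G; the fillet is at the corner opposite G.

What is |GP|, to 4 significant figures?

51.20

GW is vertical with |GW| = 18.5 and W on the +y side, so W = (0.000, 18.50). The virtual corner opposite G is at (-54.90, 18.50). A1 meets MF tangentially, so PF is at right angles to MF and the tangent condition forces PB to be normal to BW, with radius 5.4, so the center P sits 5.4 in from both sides at P = (-49.50, 13.10). Then |GP| = |P − G| = 51.20.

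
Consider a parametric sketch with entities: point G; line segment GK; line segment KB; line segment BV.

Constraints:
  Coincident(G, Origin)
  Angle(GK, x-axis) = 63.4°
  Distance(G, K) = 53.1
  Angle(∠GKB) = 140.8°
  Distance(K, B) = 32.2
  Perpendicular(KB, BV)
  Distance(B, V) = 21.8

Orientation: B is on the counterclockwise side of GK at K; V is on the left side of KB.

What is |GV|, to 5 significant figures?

74.286

G is at the origin; GK runs at 63.4° with length 53.1, so K = 53.1·(cos 63.4°, sin 63.4°) = (23.776, 47.480). ∠GKB = 140.8°, so KB runs at 63.4° + (180° − 140.8°) = 102.60° from the x-axis; with |KB| = 32.2, B = K + 32.2·(cos 102.60°, sin 102.60°) = (16.752, 78.904). KB ⟂ BV; with |BV| = 21.8 on the left of KB, V = B + 21.8·(-0.97592, -0.21814) = (-4.5232, 74.149). Then |GV| = |V − G| = 74.286.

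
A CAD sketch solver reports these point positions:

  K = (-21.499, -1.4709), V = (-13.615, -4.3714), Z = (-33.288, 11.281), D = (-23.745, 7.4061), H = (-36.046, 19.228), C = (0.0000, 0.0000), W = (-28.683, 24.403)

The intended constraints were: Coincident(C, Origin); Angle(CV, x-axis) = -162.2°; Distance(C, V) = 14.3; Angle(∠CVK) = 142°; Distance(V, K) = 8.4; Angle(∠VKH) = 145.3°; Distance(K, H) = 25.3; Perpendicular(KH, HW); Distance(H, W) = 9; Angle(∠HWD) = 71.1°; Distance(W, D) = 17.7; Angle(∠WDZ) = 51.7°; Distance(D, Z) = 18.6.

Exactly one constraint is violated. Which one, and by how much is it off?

Distance(D, Z) = 18.6 — off by 8.30.

C = (0.00, 0.00) ✓; CV at -162.2° ✓; |CV| = 14.30 ✓; ∠CVK = 142.0° ✓; |VK| = 8.401 ✓; ∠VKH = 145.3° ✓; |KH| = 25.30 ✓; ∠(KH, HW) = 90.00° ✓; |HW| = 9.000 ✓; ∠HWD = 71.10° ✓; |WD| = 17.70 ✓; ∠WDZ = 51.70° ✓; |DZ| = 10.30 ✗.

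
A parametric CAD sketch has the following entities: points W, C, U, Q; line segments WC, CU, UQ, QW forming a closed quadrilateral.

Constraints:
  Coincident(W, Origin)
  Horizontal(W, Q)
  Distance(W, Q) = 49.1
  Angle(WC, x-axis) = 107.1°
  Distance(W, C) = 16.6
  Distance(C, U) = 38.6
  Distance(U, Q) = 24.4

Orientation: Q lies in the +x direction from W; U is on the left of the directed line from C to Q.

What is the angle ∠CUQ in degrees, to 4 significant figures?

125.0°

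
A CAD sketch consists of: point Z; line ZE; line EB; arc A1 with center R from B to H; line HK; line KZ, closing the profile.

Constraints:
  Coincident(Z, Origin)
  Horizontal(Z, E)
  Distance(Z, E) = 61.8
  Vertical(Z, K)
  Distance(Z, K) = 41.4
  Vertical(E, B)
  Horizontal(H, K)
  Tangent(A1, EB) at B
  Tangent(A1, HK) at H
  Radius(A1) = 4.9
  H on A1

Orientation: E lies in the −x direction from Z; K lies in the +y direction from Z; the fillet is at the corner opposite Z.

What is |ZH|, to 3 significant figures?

70.4

Z is at the origin; ZE is horizontal with |ZE| = 61.8 and E on the −x side, so E = (-61.8, 0.00). ZK is vertical with |ZK| = 41.4 and K on the +y side, so K = (0.00, 41.4). The virtual corner opposite Z is at (-61.8, 41.4). Tangency of A1 to EB means the radius RB is perpendicular to EB and the tangent condition forces RH to be normal to HK, with radius 4.9, so the center R sits 4.9 in from both sides at R = (-56.9, 36.5). That places the tangent points at B = (-61.8, 36.5) on EB and H = (-56.9, 41.4) on HK. Then |ZH| = |H − Z| = 70.4.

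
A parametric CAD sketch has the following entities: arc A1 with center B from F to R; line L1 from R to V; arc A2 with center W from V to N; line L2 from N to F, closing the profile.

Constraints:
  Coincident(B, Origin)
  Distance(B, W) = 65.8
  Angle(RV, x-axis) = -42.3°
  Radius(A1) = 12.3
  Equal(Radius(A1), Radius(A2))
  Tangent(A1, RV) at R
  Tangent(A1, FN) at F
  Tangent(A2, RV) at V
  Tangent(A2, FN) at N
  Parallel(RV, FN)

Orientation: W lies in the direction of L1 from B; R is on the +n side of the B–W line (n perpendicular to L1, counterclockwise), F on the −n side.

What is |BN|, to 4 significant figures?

66.94

The slot axis is L1's direction at -42.3°, so u = (cos -42.3°, sin -42.3°) = (0.7396, -0.6730) and n = (−sin -42.3°, cos -42.3°) = (0.6730, 0.7396). B is at the origin and W lies 65.8 along u from B, so W = 65.8·u = (48.67, -44.28). Tangency of A1 to both parallel lines with radius 12.3 puts R and F at B ± 12.3·n: R = (8.278, 9.097), F = (-8.278, -9.097). Equal radii place V and N the same way about W: V = W + 12.3·n = (56.95, -35.19), N = W − 12.3·n = (40.39, -53.38). Then |BN| = |N − B| = 66.94.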